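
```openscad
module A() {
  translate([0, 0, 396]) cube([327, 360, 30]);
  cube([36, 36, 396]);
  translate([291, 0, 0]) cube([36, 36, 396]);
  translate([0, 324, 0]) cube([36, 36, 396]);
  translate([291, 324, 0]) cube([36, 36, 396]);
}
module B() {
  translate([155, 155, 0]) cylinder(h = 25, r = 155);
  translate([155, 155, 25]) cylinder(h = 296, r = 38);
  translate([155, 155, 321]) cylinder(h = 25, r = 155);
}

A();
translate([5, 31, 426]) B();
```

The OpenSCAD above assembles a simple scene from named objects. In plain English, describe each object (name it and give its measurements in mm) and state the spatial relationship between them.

A is a four-legged stool. The seat is a 327×360×30 mm slab whose top surface is at z = 426 mm; four square legs, each 36×36 mm in cross-section, run from the floor (z = 0) to the underside of the seat, each flush with a corner of the seat.

B is a spool: two coaxial disc flanges of radius 155 mm and thickness 25 mm, joined by a core cylinder of radius 38 mm and height 296 mm. The lower flange rests on z = 0 and the three cylinders share a vertical axis.

The spool is on top of the stool.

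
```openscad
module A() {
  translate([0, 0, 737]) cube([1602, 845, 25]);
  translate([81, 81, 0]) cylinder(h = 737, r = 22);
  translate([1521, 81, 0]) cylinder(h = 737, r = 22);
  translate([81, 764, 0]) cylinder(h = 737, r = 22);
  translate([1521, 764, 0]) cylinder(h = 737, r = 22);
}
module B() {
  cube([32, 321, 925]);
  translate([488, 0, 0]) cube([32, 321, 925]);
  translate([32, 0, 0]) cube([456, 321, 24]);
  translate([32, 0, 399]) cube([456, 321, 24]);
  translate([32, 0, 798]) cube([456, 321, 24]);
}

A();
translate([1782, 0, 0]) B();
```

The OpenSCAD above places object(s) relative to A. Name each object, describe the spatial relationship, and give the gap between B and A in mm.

The bookshelf's nearest face is 180 mm from the table's +x face.

A is a table. B is a bookshelf. The bookshelf is on the floor beside the table on its +x side. The gap between the bookshelf and the table is 180 mm.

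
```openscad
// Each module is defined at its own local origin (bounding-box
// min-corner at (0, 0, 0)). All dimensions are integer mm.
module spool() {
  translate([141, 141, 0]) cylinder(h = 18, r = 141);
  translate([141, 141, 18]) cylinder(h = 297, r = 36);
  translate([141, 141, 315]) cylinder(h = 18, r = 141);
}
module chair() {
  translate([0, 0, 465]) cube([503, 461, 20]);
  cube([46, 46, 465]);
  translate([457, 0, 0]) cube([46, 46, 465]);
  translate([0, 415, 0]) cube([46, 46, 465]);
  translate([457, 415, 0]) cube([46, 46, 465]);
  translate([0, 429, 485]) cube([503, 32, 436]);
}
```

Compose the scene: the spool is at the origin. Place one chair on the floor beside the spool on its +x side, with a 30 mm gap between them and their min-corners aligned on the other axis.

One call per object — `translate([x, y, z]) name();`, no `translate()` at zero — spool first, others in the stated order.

spool();
translate([312, 0, 0]) chair();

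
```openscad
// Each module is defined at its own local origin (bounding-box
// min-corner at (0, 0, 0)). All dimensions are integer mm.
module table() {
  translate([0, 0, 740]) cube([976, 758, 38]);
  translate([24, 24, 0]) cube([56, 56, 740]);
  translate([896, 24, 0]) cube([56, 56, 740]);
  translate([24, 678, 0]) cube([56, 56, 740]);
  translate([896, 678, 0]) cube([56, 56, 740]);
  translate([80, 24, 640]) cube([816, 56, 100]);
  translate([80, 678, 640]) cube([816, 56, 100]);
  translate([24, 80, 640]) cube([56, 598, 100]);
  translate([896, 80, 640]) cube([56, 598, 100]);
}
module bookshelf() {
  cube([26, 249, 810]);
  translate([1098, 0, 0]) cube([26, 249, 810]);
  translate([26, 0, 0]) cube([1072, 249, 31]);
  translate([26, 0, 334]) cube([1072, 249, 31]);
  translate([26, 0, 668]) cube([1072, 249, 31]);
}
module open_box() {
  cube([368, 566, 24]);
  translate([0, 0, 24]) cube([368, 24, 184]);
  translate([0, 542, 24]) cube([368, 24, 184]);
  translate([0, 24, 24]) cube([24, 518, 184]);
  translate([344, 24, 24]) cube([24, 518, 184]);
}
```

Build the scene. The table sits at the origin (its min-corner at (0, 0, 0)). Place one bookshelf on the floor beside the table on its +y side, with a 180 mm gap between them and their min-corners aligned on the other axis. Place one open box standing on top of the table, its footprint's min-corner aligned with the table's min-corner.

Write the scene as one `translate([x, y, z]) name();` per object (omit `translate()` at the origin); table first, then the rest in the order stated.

table();
translate([0, 938, 0]) bookshelf();
translate([0, 0, 778]) open_box();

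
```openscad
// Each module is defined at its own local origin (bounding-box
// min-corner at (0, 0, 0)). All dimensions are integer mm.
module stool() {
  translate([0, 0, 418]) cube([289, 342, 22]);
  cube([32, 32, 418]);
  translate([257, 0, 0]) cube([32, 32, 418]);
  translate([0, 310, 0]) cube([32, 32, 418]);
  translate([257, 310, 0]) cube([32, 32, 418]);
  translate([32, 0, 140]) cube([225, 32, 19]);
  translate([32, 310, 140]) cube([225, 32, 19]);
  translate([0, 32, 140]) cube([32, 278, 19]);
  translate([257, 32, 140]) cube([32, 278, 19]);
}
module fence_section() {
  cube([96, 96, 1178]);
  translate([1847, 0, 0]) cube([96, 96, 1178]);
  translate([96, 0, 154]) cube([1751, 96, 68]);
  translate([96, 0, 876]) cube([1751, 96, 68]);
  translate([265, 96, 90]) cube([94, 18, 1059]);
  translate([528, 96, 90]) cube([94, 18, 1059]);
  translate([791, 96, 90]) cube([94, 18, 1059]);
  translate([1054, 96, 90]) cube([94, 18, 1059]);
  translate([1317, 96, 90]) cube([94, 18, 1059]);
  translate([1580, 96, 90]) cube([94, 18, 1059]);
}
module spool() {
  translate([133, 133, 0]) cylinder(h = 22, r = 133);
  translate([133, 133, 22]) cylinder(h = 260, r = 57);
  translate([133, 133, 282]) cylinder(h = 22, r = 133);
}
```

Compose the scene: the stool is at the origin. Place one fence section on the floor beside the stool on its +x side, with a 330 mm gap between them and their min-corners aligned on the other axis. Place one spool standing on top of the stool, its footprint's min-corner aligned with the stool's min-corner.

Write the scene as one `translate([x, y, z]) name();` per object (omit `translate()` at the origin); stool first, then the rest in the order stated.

stool();
translate([619, 0, 0]) fence_section();
translate([0, 0, 440]) spool();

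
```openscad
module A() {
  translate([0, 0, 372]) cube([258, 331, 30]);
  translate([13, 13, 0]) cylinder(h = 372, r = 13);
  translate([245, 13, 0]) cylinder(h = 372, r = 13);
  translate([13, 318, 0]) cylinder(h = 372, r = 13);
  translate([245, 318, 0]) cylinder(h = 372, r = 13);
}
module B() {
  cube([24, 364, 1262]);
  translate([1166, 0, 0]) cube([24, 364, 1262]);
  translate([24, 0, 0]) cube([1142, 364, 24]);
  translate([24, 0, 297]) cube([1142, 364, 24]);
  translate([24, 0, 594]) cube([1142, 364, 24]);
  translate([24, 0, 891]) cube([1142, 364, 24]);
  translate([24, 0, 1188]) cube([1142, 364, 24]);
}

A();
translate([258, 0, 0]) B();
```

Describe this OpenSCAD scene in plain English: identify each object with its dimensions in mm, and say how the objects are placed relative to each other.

A is a four-legged stool. The seat is 258×331 mm, 30 mm thick, top at z = 402 mm. It stands on four round legs, each 26 mm in diameter, from z = 0 to the seat underside, each leg's axis is inset half a diameter from the nearest pair of seat edges (so the leg's bounding box is flush with the corner).

B is a bookshelf 1190 mm wide overall, 364 mm deep and 1262 mm tall. The two sides are 24 mm thick vertical panels. 5 horizontal shelves of 24 mm thickness span between the inner faces of the sides; the lowest shelf sits on the floor and shelves are stacked with a clear vertical gap of 273 mm between each pair.

The bookshelf is against the stool's +x side, with their −y faces flush.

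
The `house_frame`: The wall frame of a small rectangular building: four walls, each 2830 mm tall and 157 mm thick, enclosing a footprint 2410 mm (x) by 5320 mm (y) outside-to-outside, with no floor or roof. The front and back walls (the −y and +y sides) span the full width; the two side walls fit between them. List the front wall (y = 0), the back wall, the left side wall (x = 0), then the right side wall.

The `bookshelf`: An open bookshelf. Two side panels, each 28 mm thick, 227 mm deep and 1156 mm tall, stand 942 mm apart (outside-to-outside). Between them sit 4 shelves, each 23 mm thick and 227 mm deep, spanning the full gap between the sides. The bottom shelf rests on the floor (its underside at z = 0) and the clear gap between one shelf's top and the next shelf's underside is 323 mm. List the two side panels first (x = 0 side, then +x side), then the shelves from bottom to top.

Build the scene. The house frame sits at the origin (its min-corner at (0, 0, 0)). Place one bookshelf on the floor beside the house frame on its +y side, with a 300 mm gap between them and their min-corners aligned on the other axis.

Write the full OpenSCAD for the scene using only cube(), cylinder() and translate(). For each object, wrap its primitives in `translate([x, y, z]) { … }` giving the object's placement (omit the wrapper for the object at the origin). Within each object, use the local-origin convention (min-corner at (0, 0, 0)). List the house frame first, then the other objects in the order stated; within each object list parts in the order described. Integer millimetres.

cube([2410, 157, 2830]);
translate([0, 5163, 0]) cube([2410, 157, 2830]);
translate([0, 157, 0]) cube([157, 5006, 2830]);
translate([2253, 157, 0]) cube([157, 5006, 2830]);
translate([0, 5620, 0]) {
  cube([28, 227, 1156]);
  translate([914, 0, 0]) cube([28, 227, 1156]);
  translate([28, 0, 0]) cube([886, 227, 23]);
  translate([28, 0, 346]) cube([886, 227, 23]);
  translate([28, 0, 692]) cube([886, 227, 23]);
  translate([28, 0, 1038]) cube([886, 227, 23]);
}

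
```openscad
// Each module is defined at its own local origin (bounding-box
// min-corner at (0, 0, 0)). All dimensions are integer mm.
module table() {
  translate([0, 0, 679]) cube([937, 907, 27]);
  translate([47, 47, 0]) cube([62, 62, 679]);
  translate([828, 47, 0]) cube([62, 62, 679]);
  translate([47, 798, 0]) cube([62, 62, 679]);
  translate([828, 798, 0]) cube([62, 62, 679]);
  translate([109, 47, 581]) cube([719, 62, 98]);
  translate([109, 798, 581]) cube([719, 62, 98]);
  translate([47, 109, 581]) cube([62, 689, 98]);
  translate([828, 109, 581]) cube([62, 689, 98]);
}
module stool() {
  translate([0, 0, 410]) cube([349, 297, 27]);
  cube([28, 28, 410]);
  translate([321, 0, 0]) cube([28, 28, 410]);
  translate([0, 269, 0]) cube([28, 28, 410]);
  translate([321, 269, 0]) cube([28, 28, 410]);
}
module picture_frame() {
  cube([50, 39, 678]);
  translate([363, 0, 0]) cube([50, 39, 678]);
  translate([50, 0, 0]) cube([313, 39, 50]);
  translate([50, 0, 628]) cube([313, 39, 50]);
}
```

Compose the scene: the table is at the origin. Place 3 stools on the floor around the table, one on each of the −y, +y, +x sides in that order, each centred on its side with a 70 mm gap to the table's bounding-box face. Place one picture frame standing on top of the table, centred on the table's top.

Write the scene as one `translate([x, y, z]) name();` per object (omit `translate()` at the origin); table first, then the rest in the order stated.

table();
translate([294, -367, 0]) stool();
translate([294, 977, 0]) stool();
translate([1007, 305, 0]) stool();
translate([262, 434, 706]) picture_frame();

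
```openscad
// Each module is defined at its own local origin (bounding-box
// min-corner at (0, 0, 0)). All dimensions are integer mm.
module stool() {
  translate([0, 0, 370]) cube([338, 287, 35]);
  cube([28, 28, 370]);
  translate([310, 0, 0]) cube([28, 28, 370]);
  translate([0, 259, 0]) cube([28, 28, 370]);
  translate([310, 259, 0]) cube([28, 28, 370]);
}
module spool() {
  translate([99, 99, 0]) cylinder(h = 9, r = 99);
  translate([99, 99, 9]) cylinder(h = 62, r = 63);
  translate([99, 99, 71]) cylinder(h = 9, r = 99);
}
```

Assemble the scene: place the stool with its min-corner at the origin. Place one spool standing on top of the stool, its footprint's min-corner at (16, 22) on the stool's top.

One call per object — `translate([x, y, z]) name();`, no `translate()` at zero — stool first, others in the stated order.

stool();
translate([16, 22, 405]) spool();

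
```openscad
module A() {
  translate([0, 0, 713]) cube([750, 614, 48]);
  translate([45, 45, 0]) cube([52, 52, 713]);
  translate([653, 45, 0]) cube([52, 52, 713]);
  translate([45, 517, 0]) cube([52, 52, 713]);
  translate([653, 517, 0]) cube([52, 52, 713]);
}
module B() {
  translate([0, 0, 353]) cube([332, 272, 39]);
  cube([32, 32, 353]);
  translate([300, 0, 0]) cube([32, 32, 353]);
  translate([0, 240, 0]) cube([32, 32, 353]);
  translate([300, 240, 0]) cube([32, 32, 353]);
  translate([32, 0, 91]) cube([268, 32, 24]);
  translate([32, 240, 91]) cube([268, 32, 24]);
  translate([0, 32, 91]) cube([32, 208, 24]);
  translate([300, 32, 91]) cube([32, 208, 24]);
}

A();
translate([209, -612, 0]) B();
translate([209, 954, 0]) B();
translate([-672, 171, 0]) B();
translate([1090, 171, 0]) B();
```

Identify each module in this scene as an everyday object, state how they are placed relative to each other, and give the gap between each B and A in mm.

Each stool's nearest face is 340 mm from the table's bounding box.

A is a table. B is a stool. Four stools sit around the table at the −y, +y, −x, +x sides. The gap between each stool and the table is 340 mm.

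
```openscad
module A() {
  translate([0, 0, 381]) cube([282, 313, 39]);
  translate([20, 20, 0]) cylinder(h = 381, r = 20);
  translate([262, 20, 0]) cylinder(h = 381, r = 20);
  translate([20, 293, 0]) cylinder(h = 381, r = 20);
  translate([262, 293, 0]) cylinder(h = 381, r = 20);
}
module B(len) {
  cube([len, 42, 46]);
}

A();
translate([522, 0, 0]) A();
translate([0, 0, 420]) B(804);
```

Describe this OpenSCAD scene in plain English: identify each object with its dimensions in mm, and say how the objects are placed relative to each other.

A is a four-legged stool. The seat is 282×313 mm, 39 mm thick, top at z = 420 mm. It stands on four round legs, each 40 mm in diameter, from z = 0 to the seat underside, each leg's axis is inset half a diameter from the nearest pair of seat edges (so the leg's bounding box is flush with the corner).

B is a rectangular beam 804 mm long (x), 42 mm deep (y), 46 mm thick (z).

The beam spans the tops of two stools placed 240 mm apart, resting at z = 420 mm.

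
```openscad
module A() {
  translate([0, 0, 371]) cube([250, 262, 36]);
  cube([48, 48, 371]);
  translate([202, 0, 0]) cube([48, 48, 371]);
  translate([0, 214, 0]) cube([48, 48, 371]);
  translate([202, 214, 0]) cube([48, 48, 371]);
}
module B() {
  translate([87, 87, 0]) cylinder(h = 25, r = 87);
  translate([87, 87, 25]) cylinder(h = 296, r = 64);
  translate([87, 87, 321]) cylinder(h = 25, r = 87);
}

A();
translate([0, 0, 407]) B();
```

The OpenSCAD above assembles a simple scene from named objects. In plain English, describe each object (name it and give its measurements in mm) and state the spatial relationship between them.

A is a four-legged stool. The seat is 250×262 mm, 36 mm thick, top at z = 407 mm. It stands on four square legs, each 48×48 mm in cross-section, from z = 0 to the seat underside, each flush with a corner of the seat.

B is a spool: two coaxial disc flanges of radius 87 mm and thickness 25 mm, joined by a core cylinder of radius 64 mm and height 296 mm. The lower flange rests on z = 0 and the three cylinders share a vertical axis.

The spool is on top of the stool.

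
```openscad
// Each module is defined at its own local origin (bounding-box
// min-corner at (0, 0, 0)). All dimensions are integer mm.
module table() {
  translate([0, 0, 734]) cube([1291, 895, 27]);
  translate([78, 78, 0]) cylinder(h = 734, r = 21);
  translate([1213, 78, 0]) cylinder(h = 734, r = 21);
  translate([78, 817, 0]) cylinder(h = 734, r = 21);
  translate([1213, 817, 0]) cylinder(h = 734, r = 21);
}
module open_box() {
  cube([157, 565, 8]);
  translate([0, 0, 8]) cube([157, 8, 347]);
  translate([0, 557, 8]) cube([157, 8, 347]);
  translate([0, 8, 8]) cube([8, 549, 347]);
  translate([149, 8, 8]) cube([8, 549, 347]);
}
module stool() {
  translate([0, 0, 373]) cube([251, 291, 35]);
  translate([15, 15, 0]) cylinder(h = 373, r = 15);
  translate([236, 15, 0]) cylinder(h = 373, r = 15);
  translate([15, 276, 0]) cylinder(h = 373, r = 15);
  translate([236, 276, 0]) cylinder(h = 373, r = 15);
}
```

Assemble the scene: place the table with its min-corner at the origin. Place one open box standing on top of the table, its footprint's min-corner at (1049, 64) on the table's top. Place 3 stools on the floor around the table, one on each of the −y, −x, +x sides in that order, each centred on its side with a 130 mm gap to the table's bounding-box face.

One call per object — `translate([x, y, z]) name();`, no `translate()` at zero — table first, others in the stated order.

table();
translate([1049, 64, 761]) open_box();
translate([520, -421, 0]) stool();
translate([-381, 302, 0]) stool();
translate([1421, 302, 0]) stool();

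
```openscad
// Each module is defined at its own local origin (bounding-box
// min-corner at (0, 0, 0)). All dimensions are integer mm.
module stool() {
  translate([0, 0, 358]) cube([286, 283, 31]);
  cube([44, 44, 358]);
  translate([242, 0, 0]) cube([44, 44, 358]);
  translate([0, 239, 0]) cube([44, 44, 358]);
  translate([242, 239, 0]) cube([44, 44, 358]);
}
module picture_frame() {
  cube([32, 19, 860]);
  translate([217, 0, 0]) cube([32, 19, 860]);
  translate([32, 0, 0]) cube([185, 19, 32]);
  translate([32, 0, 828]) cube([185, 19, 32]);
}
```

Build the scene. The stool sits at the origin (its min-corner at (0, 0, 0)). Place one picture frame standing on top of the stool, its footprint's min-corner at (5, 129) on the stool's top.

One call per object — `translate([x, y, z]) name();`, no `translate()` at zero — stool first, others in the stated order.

stool();
translate([5, 129, 389]) picture_frame();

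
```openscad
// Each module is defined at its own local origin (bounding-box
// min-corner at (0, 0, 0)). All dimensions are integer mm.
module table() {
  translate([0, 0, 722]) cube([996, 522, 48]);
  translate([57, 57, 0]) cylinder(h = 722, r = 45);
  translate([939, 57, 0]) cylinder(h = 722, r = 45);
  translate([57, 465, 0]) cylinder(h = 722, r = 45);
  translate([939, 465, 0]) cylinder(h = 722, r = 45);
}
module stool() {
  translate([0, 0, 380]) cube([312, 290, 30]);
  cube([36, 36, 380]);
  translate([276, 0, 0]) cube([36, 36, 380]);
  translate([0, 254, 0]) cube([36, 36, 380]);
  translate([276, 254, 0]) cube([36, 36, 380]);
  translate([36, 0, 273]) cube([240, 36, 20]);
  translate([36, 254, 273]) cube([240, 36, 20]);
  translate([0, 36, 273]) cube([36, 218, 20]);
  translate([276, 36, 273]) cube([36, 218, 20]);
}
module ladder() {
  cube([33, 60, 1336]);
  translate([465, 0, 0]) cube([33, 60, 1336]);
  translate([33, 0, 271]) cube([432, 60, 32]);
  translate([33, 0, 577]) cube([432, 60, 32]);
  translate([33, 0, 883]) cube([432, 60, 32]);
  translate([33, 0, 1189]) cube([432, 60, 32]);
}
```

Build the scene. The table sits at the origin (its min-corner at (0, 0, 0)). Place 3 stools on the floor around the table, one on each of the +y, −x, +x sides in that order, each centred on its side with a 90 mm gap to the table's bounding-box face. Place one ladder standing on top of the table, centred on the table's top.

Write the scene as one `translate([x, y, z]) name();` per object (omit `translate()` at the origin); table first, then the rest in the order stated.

table();
translate([342, 612, 0]) stool();
translate([-402, 116, 0]) stool();
translate([1086, 116, 0]) stool();
translate([249, 231, 770]) ladder();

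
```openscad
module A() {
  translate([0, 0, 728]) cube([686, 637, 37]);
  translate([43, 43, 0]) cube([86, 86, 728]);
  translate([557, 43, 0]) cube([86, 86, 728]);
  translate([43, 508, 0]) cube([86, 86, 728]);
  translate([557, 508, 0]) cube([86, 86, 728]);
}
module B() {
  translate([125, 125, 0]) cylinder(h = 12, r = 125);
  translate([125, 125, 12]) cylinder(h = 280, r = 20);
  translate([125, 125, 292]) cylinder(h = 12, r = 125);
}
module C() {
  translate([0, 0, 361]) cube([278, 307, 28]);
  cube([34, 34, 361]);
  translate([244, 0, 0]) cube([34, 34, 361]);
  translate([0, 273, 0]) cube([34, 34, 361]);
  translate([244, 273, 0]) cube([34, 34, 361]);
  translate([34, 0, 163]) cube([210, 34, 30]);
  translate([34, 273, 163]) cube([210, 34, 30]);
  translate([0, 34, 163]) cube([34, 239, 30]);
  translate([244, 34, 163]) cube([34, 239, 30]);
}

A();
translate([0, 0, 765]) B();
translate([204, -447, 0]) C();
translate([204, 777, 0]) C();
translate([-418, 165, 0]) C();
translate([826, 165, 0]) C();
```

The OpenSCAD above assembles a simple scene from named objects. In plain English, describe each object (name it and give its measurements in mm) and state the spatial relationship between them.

A is a table with a 686×637 mm rectangular top, 37 mm thick, top surface at z = 765 mm, supported by four 86×86 mm square legs, each inset 43 mm from the nearest pair of top edges, running from the floor.

B is a spool: two coaxial disc flanges of radius 125 mm and thickness 12 mm, joined by a core cylinder of radius 20 mm and height 280 mm. The lower flange rests on z = 0 and the three cylinders share a vertical axis.

C is a four-legged stool. The seat is 278×307 mm, 28 mm thick, top at z = 389 mm. It stands on four square legs, each 34×34 mm in cross-section, from z = 0 to the seat underside, each flush with a corner of the seat. Four stretchers, 34 mm wide and 30 mm tall, connect adjacent legs with their undersides at z = 163 mm, each running between the inner faces of the legs it joins and aligned with the legs' outer faces on the other axis.

The spool is on top of the table. Four stools sit around the table at the −y, +y, −x, +x sides.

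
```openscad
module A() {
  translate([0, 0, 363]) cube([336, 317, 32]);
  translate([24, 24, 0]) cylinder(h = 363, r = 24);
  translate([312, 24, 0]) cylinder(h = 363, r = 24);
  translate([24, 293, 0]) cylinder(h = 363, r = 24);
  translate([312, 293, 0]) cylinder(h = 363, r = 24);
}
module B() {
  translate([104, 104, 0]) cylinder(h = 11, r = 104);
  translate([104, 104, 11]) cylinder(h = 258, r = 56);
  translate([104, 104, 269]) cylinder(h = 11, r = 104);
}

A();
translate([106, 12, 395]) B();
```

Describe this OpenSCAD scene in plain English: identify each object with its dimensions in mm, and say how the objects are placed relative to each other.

A is a four-legged stool. The seat is 336×317 mm, 32 mm thick, top at z = 395 mm. It stands on four round legs, each 48 mm in diameter, from z = 0 to the seat underside, each leg's axis is inset half a diameter from the nearest pair of seat edges (so the leg's bounding box is flush with the corner).

B is a spool: two coaxial disc flanges of radius 104 mm and thickness 11 mm, joined by a core cylinder of radius 56 mm and height 258 mm. The lower flange rests on z = 0 and the three cylinders share a vertical axis.

The spool is on top of the stool.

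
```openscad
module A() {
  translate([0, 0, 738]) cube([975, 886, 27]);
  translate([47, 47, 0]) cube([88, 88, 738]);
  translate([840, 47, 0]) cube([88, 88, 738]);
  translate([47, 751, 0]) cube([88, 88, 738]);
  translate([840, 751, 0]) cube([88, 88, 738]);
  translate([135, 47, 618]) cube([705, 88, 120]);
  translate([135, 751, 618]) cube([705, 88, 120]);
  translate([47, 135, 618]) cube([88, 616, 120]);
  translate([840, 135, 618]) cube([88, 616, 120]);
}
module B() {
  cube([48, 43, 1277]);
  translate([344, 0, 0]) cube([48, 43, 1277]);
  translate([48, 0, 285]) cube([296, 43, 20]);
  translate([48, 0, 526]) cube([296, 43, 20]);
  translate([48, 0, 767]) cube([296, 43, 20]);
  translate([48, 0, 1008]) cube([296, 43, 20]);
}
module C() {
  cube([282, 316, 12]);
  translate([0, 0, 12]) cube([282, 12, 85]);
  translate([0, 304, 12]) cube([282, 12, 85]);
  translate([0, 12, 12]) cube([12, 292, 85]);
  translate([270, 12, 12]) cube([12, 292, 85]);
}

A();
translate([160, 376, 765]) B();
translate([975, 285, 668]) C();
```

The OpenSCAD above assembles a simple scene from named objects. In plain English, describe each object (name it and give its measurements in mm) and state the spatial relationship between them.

A is a table: top 975 mm (x) × 886 mm (y), 27 mm thick, upper face at z = 765 mm, on four 88×88 mm square legs, each inset 47 mm from the nearest pair of top edges, running from z = 0 to the bottom of the top. Four apron rails, 88 mm thick and 120 mm tall, run between adjacent legs with their top edges flush with the underside of the top and their outer faces flush with the legs' outer faces.

B is a straight ladder. Two 48×43 mm vertical rails, 1277 mm tall, stand 392 mm apart (outside-to-outside) with their front faces coplanar on the −y side. 4 rungs, each 43 mm deep and 20 mm tall, span between the inner faces of the rails, front faces flush with the rails. The lowest rung's underside is at z = 285 mm and rungs are spaced 241 mm apart (underside to underside).

C is an open-topped rectangular box: outside dimensions 282×316×97 mm, with a uniform wall and base thickness of 12 mm. The base is a full 282×316 slab on the floor; four walls sit on top of the base. The front and back walls (the −y and +y sides) span the full width; the two side walls fit between them.

The ladder is on top of the table. The open box is beside the table with their tops flush at z = 765.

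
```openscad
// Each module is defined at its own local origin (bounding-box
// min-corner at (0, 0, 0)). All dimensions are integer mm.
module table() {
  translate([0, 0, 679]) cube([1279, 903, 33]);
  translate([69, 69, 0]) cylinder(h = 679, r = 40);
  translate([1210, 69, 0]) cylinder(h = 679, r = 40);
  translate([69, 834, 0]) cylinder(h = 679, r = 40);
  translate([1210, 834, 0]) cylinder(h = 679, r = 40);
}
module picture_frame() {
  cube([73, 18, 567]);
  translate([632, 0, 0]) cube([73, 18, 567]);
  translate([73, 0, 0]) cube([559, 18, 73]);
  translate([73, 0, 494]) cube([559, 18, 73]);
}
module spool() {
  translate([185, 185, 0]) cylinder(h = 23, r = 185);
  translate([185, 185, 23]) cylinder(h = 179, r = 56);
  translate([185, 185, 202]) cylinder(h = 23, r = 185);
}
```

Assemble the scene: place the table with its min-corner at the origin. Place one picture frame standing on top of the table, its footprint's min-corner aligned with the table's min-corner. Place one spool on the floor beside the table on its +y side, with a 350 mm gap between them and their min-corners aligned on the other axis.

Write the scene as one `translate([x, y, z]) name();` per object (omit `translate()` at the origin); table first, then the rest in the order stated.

table();
translate([0, 0, 712]) picture_frame();
translate([0, 1253, 0]) spool();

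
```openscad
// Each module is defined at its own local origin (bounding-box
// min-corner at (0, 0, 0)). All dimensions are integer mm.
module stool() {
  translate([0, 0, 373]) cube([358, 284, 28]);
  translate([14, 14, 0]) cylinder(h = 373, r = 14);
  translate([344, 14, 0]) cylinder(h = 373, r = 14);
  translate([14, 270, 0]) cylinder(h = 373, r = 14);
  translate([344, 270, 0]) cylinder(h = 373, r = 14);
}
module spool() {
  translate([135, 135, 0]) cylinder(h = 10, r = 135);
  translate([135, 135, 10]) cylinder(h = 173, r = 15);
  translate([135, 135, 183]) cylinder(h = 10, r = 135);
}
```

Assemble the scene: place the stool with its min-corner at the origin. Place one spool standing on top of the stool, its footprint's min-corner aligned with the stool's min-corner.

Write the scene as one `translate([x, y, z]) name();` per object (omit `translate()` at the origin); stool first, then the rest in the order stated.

stool();
translate([0, 0, 401]) spool();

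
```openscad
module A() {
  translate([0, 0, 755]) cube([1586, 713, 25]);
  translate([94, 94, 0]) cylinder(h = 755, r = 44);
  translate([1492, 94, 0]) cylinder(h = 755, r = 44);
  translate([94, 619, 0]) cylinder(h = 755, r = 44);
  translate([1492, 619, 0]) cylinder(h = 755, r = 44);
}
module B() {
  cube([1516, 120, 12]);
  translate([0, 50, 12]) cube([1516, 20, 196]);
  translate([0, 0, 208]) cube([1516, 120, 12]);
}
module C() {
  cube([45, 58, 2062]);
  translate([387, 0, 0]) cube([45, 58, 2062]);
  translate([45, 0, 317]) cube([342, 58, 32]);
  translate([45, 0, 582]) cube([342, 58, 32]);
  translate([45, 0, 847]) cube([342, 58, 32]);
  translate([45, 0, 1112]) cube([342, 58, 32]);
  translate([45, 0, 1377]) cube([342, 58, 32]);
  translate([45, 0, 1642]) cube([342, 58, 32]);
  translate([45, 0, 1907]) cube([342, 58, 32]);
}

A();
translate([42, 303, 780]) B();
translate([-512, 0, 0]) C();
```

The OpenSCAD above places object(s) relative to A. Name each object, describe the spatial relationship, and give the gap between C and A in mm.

A is a table. B is an I-beam. C is a ladder. The I-beam is on top of the table. The ladder is on the floor beside the table on its −x side. The gap between the ladder and the table is 80 mm.

The ladder's nearest face is 80 mm from the table's −x face.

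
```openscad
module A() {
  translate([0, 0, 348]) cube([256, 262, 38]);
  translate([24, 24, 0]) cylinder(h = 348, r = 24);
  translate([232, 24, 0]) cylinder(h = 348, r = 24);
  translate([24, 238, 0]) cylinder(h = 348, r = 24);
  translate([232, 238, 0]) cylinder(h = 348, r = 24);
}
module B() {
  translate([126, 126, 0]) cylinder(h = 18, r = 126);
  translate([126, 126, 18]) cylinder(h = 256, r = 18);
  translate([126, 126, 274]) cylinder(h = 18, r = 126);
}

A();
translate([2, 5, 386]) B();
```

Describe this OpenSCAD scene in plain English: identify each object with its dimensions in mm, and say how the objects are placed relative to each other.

A is a four-legged stool. The seat is a 256×262×38 mm slab whose top surface is at z = 386 mm; four round legs, each 48 mm in diameter, run from the floor (z = 0) to the underside of the seat, each leg's axis is inset half a diameter from the nearest pair of seat edges (so the leg's bounding box is flush with the corner).

B is a spool: two coaxial disc flanges of radius 126 mm and thickness 18 mm, joined by a core cylinder of radius 18 mm and height 256 mm. The lower flange rests on z = 0 and the three cylinders share a vertical axis.

The spool is on top of the stool, centred.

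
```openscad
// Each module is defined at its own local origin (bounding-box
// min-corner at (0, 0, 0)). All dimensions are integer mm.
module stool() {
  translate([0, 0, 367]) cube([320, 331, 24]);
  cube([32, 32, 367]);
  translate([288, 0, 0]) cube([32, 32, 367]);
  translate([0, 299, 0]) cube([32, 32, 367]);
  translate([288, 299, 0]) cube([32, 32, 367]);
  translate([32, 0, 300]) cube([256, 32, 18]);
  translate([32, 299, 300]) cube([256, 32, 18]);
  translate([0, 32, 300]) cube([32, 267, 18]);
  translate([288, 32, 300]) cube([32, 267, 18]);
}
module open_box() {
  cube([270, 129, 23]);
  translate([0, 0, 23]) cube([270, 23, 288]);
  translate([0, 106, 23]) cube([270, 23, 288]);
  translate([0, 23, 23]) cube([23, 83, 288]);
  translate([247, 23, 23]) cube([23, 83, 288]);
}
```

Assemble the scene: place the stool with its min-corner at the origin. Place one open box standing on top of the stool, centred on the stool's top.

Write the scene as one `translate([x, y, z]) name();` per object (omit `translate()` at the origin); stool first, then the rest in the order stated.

stool();
translate([25, 101, 391]) open_box();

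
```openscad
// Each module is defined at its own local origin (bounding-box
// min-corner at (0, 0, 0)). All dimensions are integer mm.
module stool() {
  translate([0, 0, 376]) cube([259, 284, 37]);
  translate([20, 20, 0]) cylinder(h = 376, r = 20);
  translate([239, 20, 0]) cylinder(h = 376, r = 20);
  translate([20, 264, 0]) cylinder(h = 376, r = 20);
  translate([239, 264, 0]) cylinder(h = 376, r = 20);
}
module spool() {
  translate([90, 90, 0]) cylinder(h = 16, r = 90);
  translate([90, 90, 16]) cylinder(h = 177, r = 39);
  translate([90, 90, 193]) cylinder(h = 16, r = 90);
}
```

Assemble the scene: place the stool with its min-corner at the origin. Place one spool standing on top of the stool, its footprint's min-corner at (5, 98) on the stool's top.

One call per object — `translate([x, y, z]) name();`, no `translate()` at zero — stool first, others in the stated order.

stool();
translate([5, 98, 413]) spool();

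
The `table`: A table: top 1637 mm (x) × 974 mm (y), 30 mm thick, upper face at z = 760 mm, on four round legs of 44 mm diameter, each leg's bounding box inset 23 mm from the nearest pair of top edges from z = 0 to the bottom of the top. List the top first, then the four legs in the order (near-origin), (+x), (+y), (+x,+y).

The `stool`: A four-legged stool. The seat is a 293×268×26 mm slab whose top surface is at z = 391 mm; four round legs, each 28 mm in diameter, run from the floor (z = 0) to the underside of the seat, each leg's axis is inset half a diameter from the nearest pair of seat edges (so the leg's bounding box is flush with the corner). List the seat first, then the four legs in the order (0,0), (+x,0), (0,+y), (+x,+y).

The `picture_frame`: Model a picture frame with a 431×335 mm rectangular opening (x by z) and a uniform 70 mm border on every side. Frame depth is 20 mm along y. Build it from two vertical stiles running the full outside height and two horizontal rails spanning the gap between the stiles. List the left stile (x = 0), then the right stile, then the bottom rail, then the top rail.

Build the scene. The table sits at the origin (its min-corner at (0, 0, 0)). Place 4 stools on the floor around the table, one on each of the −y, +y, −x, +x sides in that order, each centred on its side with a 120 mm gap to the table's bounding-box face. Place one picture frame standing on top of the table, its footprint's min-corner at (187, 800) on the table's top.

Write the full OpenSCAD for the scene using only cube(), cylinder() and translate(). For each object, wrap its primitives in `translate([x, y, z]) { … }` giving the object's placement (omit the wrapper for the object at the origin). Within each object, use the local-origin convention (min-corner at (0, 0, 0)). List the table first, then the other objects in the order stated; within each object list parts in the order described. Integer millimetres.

translate([0, 0, 730]) cube([1637, 974, 30]);
translate([45, 45, 0]) cylinder(h = 730, r = 22);
translate([1592, 45, 0]) cylinder(h = 730, r = 22);
translate([45, 929, 0]) cylinder(h = 730, r = 22);
translate([1592, 929, 0]) cylinder(h = 730, r = 22);
translate([672, -388, 0]) {
  translate([0, 0, 365]) cube([293, 268, 26]);
  translate([14, 14, 0]) cylinder(h = 365, r = 14);
  translate([279, 14, 0]) cylinder(h = 365, r = 14);
  translate([14, 254, 0]) cylinder(h = 365, r = 14);
  translate([279, 254, 0]) cylinder(h = 365, r = 14);
}
translate([672, 1094, 0]) {
  translate([0, 0, 365]) cube([293, 268, 26]);
  translate([14, 14, 0]) cylinder(h = 365, r = 14);
  translate([279, 14, 0]) cylinder(h = 365, r = 14);
  translate([14, 254, 0]) cylinder(h = 365, r = 14);
  translate([279, 254, 0]) cylinder(h = 365, r = 14);
}
translate([-413, 353, 0]) {
  translate([0, 0, 365]) cube([293, 268, 26]);
  translate([14, 14, 0]) cylinder(h = 365, r = 14);
  translate([279, 14, 0]) cylinder(h = 365, r = 14);
  translate([14, 254, 0]) cylinder(h = 365, r = 14);
  translate([279, 254, 0]) cylinder(h = 365, r = 14);
}
translate([1757, 353, 0]) {
  translate([0, 0, 365]) cube([293, 268, 26]);
  translate([14, 14, 0]) cylinder(h = 365, r = 14);
  translate([279, 14, 0]) cylinder(h = 365, r = 14);
  translate([14, 254, 0]) cylinder(h = 365, r = 14);
  translate([279, 254, 0]) cylinder(h = 365, r = 14);
}
translate([187, 800, 760]) {
  cube([70, 20, 475]);
  translate([501, 0, 0]) cube([70, 20, 475]);
  translate([70, 0, 0]) cube([431, 20, 70]);
  translate([70, 0, 405]) cube([431, 20, 70]);
}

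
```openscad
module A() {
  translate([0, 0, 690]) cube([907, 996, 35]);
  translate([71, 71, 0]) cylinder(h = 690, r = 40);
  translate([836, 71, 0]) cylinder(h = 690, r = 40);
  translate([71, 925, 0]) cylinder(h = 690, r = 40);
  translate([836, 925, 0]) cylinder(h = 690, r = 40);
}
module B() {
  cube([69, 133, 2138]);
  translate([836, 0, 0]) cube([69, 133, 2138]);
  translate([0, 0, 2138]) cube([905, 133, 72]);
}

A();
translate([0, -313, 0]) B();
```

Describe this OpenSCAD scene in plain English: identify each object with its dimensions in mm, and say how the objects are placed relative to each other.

A is a rectangular dining table. The top is 907×996×35 mm with its upper surface at z = 725 mm. It stands on four round legs of 80 mm diameter, each leg's bounding box inset 31 mm from the nearest pair of top edges, running from the floor to the underside of the top.

B is a rectangular door frame: two vertical jambs of 69×133 mm section, 2138 mm tall, with a clear opening 767 mm wide between their inner faces. A header 72 mm tall and 133 mm deep lies on top of the jambs and spans the full outside width.

The door frame is on the floor beside the table on its −y side.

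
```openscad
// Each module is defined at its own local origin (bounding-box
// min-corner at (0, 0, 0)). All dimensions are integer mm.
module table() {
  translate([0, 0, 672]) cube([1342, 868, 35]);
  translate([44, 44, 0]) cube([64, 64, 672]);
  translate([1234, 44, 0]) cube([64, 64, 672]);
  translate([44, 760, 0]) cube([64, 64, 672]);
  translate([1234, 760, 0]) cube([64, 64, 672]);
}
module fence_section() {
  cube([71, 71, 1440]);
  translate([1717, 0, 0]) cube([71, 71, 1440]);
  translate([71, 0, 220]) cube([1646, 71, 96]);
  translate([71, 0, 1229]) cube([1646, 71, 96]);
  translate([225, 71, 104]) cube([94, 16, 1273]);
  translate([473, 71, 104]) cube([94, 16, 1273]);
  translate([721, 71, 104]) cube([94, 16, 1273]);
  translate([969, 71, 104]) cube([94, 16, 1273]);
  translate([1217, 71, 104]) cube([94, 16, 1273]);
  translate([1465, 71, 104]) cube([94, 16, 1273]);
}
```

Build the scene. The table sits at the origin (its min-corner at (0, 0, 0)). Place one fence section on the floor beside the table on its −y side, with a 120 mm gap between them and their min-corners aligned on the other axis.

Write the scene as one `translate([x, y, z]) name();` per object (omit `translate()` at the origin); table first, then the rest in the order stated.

table();
translate([0, -207, 0]) fence_section();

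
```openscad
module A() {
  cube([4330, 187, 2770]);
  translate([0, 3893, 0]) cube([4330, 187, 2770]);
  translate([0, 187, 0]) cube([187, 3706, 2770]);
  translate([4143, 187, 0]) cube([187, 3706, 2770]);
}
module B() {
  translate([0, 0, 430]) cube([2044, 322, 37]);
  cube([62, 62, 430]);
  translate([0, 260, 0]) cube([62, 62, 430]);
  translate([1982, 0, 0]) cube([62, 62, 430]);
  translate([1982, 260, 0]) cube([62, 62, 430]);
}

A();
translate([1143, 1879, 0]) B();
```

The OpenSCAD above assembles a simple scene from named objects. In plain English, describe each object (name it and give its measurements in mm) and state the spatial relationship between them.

A is a box-shaped house frame (walls only): outside footprint 4330×4080 mm, wall height 2770 mm, wall thickness 187 mm. The two y-facing walls run the full x-width; the two x-facing walls fit between the inner faces of the y-facing walls.

B is a long wooden bench with a 2044 mm (x) × 322 mm (y) seat, 37 mm thick, its top surface 467 mm above the floor. Four 62 mm square legs at the seat corners, flush with the edges, run from z = 0 to the seat underside.

The bench sits inside the house frame, centred.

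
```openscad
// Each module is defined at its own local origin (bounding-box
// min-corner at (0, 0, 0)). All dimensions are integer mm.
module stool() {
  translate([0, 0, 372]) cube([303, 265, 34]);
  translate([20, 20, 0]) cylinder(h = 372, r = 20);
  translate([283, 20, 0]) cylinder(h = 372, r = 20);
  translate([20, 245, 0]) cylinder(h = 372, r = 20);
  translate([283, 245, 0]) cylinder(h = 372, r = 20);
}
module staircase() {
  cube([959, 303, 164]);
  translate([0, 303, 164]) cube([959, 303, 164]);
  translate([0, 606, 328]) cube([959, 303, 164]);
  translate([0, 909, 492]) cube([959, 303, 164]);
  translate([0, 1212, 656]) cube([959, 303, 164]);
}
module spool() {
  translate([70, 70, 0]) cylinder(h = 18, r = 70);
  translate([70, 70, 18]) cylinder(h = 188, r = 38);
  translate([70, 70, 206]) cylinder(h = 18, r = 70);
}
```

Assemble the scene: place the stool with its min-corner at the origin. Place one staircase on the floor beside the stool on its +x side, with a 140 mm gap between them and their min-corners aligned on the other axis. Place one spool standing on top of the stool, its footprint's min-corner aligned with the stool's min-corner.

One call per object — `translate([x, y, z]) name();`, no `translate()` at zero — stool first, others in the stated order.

stool();
translate([443, 0, 0]) staircase();
translate([0, 0, 406]) spool();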